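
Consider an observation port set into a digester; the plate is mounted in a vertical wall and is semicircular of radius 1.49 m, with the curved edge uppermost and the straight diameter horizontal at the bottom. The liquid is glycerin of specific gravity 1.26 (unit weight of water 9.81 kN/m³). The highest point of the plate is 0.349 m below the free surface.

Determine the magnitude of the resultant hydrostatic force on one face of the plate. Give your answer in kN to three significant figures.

F ≈ 52.0 kN

γ = 1.26 × 9.81 = 12.3606 kN/m³.
The centroid lies 4r/(3π) = 0.632376 m above the diameter, so r − 4r/(3π) = 1.49 − 0.632376 = 0.857624 m below the topmost point, so the centroid depth is h_c = 0.349 + 0.857624 = 1.20662 m.
A = πr²/2 = π × 1.49²/2 = 3.48732 m².
Resultant F = γ·h_c·A = 12.3606 × 1.20662 × 3.48732 = 52.0118 kN.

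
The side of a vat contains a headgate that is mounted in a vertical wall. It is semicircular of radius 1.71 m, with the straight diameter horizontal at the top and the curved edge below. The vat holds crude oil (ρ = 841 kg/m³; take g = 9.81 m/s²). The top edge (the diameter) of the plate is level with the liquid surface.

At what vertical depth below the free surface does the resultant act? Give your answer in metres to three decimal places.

γ = ρg = 841 × 9.81 / 1000 = 8.25021 kN/m³.
The centroid of a semicircle lies 4r/(3π) = 0.725747 m from the diameter, here below the top edge, so the centroid depth is h_c = 0.725747 m.
A = πr²/2 = π × 1.71²/2 = 4.59317 m².
Resultant F = γ·h_c·A = 8.25021 × 0.725747 × 4.59317 = 27.5019 kN.
I_c = (π/8 − 8/(9π))·r⁴ = 0.109757 × 1.71⁴ = 0.938462 m⁴.
Centre of pressure: y_p = y_c + I_c/(y_c·A) = 0.725747 + 0.938462/(0.725747 × 4.59317) = 0.725747 + 0.281526 = 1.00727 m along the plane.

h_p = 1.007 m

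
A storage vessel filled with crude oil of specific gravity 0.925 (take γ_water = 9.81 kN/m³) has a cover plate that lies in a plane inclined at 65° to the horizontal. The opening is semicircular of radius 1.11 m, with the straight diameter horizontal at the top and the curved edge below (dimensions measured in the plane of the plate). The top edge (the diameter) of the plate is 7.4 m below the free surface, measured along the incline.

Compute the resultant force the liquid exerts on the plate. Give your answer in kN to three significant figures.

F ≈ 125 kN

γ = 0.925 × 9.81 = 9.07425 kN/m³.
Let θ = 65° be the plate's angle to the horizontal; measure y along the incline from where the plane meets the free surface. Vertical depth h = y·sinθ with sinθ = 0.906308.
The centroid of a semicircle lies 4r/(3π) = 0.471099 m from the diameter, here below the top edge, so y_c = 7.4 + 0.471099 = 7.8711 m and h_c = 7.8711 × 0.906308 = 7.13364 m.
A = πr²/2 = π × 1.11²/2 = 1.93538 m².
Resultant F = γ·h_c·A = 9.07425 × 7.13364 × 1.93538 = 125.282 kN.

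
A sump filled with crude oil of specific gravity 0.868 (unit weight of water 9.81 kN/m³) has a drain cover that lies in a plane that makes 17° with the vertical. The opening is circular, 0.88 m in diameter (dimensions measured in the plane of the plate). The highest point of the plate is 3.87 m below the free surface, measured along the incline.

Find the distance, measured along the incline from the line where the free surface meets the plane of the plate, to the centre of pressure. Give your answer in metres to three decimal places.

y_p = 4.321 m

γ = 0.868 × 9.81 = 8.51508 kN/m³.
The plate makes 17° with the vertical, i.e. θ = 90° − 17° = 73° to the horizontal. Measuring y along the incline from the free-surface line, vertical depth h = y·sinθ with sinθ = 0.956305.
The centroid is at the centre, 0.44 m below the top of the plate, so y_c = 3.87 + 0.44 = 4.31 m and h_c = 4.31 × 0.956305 = 4.12167 m.
A = π(0.44)² = 0.608212 m².
Resultant F = γ·h_c·A = 8.51508 × 4.12167 × 0.608212 = 21.346 kN.
I_c = πr⁴/4 = π × 0.44⁴/4 = 0.0294375 m⁴.
Centre of pressure: y_p = y_c + I_c/(y_c·A) = 4.31 + 0.0294375/(4.31 × 0.608212) = 4.31 + 0.0112297 = 4.32123 m along the plane.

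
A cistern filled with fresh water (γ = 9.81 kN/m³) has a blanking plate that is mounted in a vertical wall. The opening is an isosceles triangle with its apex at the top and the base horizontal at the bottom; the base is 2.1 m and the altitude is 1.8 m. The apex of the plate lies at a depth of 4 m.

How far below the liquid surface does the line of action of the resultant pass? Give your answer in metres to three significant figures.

γ = 9.81 kN/m³.
With the apex up, the centroid sits 2h/3 = 2 × 1.8/3 = 1.2 m below the apex, so the centroid depth is h_c = 4 + 1.2 = 5.2 m.
A = ½ × 2.1 × 1.8 = 1.89 m².
Resultant F = γ·h_c·A = 9.81 × 5.2 × 1.89 = 96.4127 kN.
I_c = b·h³/36 = 2.1 × 1.8³/36 = 0.3402 m⁴.
Centre of pressure: y_p = y_c + I_c/(y_c·A) = 5.2 + 0.3402/(5.2 × 1.89) = 5.2 + 0.0346154 = 5.23462 m along the plane.

h_p = 5.23 m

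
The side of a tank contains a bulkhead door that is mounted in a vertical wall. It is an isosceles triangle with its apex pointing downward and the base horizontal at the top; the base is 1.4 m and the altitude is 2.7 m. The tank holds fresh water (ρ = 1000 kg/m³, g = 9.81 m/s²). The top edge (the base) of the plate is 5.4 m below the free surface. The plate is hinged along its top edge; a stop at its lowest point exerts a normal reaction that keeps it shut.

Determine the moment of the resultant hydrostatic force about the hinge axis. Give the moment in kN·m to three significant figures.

M ≈ 113 kN·m

γ = ρg = 1000 × 9.81 = 9810 N/m³ = 9.81 kN/m³.
With the apex down, the centroid sits h/3 = 2.7/3 = 0.9 m below the base (the top edge), so the centroid depth is h_c = 5.4 + 0.9 = 6.3 m.
A = ½ × 1.4 × 2.7 = 1.89 m².
Resultant F = γ·h_c·A = 9.81 × 6.3 × 1.89 = 116.808 kN.
I_c = b·h³/36 = 1.4 × 2.7³/36 = 0.76545 m⁴.
Centre of pressure: y_p = y_c + I_c/(y_c·A) = 6.3 + 0.76545/(6.3 × 1.89) = 6.3 + 0.0642857 = 6.36429 m along the plane.
The resultant acts 0.9 + 0.0642857 = 0.964286 m (along the plate) below the hinge at the top edge, so the moment about the hinge is M = F × 0.964286 = 116.808 × 0.964286 = 112.636 kN·m.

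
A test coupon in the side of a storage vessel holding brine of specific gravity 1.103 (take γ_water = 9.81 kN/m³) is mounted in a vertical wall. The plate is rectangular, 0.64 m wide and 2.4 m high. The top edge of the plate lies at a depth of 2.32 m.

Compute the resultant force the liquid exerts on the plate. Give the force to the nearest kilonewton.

F ≈ 59 kN

γ = 1.103 × 9.81 = 10.82043 kN/m³.
The centroid lies 2.4/2 = 1.2 m below the top edge, so the centroid depth is h_c = 2.32 + 1.2 = 3.52 m.
A = 0.64 × 2.4 = 1.536 m².
Resultant F = γ·h_c·A = 10.82043 × 3.52 × 1.536 = 58.503 kN.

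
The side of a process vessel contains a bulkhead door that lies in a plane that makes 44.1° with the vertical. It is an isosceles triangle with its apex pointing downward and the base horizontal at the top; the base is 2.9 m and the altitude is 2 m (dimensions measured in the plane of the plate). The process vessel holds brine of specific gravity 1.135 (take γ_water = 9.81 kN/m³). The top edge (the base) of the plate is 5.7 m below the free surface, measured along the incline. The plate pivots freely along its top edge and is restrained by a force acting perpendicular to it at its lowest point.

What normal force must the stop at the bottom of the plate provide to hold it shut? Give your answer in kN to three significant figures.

γ = 1.135 × 9.81 = 11.13435 kN/m³.
The plate makes 44.1° with the vertical, i.e. θ = 90° − 44.1° = 45.9° to the horizontal. Measuring y along the incline from the free-surface line, vertical depth h = y·sinθ with sinθ = 0.718126.
With the apex down, the centroid sits h/3 = 2/3 = 0.666667 m below the base (the top edge), so y_c = 5.7 + 0.666667 = 6.36667 m and h_c = 6.36667 × 0.718126 = 4.57207 m.
A = ½ × 2.9 × 2 = 2.9 m².
Resultant F = γ·h_c·A = 11.13435 × 4.57207 × 2.9 = 147.63 kN.
I_c = b·h³/36 = 2.9 × 2³/36 = 0.644444 m⁴.
Centre of pressure: y_p = y_c + I_c/(y_c·A) = 6.36667 + 0.644444/(6.36667 × 2.9) = 6.36667 + 0.034904 = 6.40157 m along the plane.
The resultant acts 0.666667 + 0.034904 = 0.701571 m (along the plate) below the hinge at the top edge, so the moment about the hinge is M = F × 0.701571 = 147.63 × 0.701571 = 103.573 kN·m.
A normal force at the bottom, 2 m from the hinge, must supply this moment: P = 103.573/2 = 51.7865 kN.

P ≈ 51.8 kN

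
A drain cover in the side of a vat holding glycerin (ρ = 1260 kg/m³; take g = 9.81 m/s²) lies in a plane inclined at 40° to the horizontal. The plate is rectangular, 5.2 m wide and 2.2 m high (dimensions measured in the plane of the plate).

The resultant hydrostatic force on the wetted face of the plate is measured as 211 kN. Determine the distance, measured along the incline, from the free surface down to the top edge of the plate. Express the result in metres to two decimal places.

y_top ≈ 1.22 m

γ = ρg = 1260 × 9.81 / 1000 = 12.3606 kN/m³.
A = 5.2 × 2.2 = 11.44 m².
From F = γ·h_c·A, the centroid depth is h_c = 211/(12.3606 × 11.44) = 1.49217 m.
Let θ = 40° be the plate's angle to the horizontal; measure y along the incline from where the plane meets the free surface. Vertical depth h = y·sinθ with sinθ = 0.642788.
Along the incline, y_c = h_c/sinθ = 1.49217/0.642788 = 2.3214 m.
The centroid lies 2.2/2 = 1.1 m below the top edge, so the top edge sits at y_top = 2.3214 − 1.1 = 1.2214 m along the incline.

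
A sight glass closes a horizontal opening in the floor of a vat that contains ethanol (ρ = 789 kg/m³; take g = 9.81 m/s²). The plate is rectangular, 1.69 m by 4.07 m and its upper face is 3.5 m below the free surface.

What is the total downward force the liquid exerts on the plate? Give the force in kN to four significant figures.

F ≈ 186.3 kN

γ = ρg = 789 × 9.81 / 1000 = 7.74009 kN/m³.
The plate is horizontal, so pressure is uniform at p = γ·h = 7.74009 × 3.5 = 27.0903 kN/m².
A = 1.69 × 4.07 = 6.8783 m².
F = p·A = 27.0903 × 6.8783 = 186.335 kN.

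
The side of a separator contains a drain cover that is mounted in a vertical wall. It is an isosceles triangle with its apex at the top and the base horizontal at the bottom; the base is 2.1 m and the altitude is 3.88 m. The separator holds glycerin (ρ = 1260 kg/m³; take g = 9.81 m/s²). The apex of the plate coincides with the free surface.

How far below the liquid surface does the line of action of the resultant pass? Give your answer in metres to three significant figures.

h_p = 2.91 m

γ = ρg = 1260 × 9.81 / 1000 = 12.3606 kN/m³.
With the apex up, the centroid sits 2h/3 = 2 × 3.88/3 = 2.58667 m below the apex, so the centroid depth is h_c = 2.58667 m.
A = ½ × 2.1 × 3.88 = 4.074 m².
Resultant F = γ·h_c·A = 12.3606 × 2.58667 × 4.074 = 130.257 kN.
I_c = b·h³/36 = 2.1 × 3.88³/36 = 3.40731 m⁴.
Centre of pressure: y_p = y_c + I_c/(y_c·A) = 2.58667 + 3.40731/(2.58667 × 4.074) = 2.58667 + 0.323333 = 2.91 m along the plane.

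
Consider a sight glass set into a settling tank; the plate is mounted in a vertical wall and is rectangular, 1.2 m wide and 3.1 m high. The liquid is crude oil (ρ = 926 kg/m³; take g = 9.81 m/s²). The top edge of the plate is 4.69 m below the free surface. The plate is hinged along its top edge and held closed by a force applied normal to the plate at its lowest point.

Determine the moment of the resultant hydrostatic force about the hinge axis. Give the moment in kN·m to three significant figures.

M ≈ 354 kN·m

γ = ρg = 926 × 9.81 / 1000 = 9.08406 kN/m³.
The centroid lies 3.1/2 = 1.55 m below the top edge, so the centroid depth is h_c = 4.69 + 1.55 = 6.24 m.
A = 1.2 × 3.1 = 3.72 m².
Resultant F = γ·h_c·A = 9.08406 × 6.24 × 3.72 = 210.866 kN.
I_c = b·h³/12 = 1.2 × 3.1³/12 = 2.9791 m⁴.
Centre of pressure: y_p = y_c + I_c/(y_c·A) = 6.24 + 2.9791/(6.24 × 3.72) = 6.24 + 0.128339 = 6.36834 m along the plane.
The resultant acts 1.55 + 0.128339 = 1.67834 m (along the plate) below the hinge at the top edge, so the moment about the hinge is M = F × 1.67834 = 210.866 × 1.67834 = 353.905 kN·m.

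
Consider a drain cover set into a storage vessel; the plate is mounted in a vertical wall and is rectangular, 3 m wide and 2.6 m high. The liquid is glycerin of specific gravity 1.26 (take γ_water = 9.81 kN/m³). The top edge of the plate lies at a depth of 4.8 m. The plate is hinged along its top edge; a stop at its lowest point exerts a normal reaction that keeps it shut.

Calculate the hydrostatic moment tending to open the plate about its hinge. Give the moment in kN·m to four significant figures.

M ≈ 818.9 kN·m

γ = 1.26 × 9.81 = 12.3606 kN/m³.
The centroid lies 2.6/2 = 1.3 m below the top edge, so the centroid depth is h_c = 4.8 + 1.3 = 6.1 m.
A = 3 × 2.6 = 7.8 m².
Resultant F = γ·h_c·A = 12.3606 × 6.1 × 7.8 = 588.117 kN.
I_c = b·h³/12 = 3 × 2.6³/12 = 4.394 m⁴.
Centre of pressure: y_p = y_c + I_c/(y_c·A) = 6.1 + 4.394/(6.1 × 7.8) = 6.1 + 0.0923497 = 6.19235 m along the plane.
The resultant acts 1.3 + 0.0923497 = 1.39235 m (along the plate) below the hinge at the top edge, so the moment about the hinge is M = F × 1.39235 = 588.117 × 1.39235 = 818.865 kN·m.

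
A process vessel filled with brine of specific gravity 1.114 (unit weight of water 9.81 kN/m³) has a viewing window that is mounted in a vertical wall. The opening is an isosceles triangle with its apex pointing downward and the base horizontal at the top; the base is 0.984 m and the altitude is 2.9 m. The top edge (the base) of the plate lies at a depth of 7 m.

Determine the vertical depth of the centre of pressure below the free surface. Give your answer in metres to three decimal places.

h_p = 8.025 m

γ = 1.114 × 9.81 = 10.92834 kN/m³.
With the apex down, the centroid sits h/3 = 2.9/3 = 0.966667 m below the base (the top edge), so the centroid depth is h_c = 7 + 0.966667 = 7.96667 m.
A = ½ × 0.984 × 2.9 = 1.4268 m².
Resultant F = γ·h_c·A = 10.92834 × 7.96667 × 1.4268 = 124.221 kN.
I_c = b·h³/36 = 0.984 × 2.9³/36 = 0.666633 m⁴.
Centre of pressure: y_p = y_c + I_c/(y_c·A) = 7.96667 + 0.666633/(7.96667 × 1.4268) = 7.96667 + 0.0586471 = 8.02532 m along the plane.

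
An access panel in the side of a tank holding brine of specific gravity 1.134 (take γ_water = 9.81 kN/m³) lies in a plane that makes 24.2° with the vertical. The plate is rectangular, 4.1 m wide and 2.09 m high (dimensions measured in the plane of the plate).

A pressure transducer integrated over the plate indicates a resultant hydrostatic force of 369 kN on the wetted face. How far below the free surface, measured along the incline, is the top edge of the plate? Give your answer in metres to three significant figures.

γ = 1.134 × 9.81 = 11.12454 kN/m³.
A = 4.1 × 2.09 = 8.569 m².
From F = γ·h_c·A, the centroid depth is h_c = 369/(11.12454 × 8.569) = 3.87092 m.
The plate makes 24.2° with the vertical, i.e. θ = 90° − 24.2° = 65.8° to the horizontal. Measuring y along the incline from the free-surface line, vertical depth h = y·sinθ with sinθ = 0.912120.
Along the incline, y_c = h_c/sinθ = 3.87092/0.912120 = 4.24387 m.
The centroid lies 2.09/2 = 1.045 m below the top edge, so the top edge sits at y_top = 4.24387 − 1.045 = 3.19887 m along the incline.

y_top ≈ 3.20 m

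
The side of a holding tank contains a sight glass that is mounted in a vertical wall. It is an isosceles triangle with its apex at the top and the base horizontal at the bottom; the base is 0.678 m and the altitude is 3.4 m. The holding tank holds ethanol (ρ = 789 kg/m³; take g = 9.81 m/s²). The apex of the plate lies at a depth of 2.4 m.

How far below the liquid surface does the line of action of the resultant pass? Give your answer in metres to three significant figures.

γ = ρg = 789 × 9.81 / 1000 = 7.74009 kN/m³.
With the apex up, the centroid sits 2h/3 = 2 × 3.4/3 = 2.26667 m below the apex, so the centroid depth is h_c = 2.4 + 2.26667 = 4.66667 m.
A = ½ × 0.678 × 3.4 = 1.1526 m².
Resultant F = γ·h_c·A = 7.74009 × 4.66667 × 1.1526 = 41.6324 kN.
I_c = b·h³/36 = 0.678 × 3.4³/36 = 0.740225 m⁴.
Centre of pressure: y_p = y_c + I_c/(y_c·A) = 4.66667 + 0.740225/(4.66667 × 1.1526) = 4.66667 + 0.137619 = 4.80429 m along the plane.

h_p = 4.80 m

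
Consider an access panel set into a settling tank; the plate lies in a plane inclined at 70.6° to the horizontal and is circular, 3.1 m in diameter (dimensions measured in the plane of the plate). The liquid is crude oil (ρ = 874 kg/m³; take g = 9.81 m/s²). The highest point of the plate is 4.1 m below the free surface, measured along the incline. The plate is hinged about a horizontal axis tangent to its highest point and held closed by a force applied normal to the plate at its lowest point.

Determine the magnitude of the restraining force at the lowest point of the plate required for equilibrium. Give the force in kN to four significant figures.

γ = ρg = 874 × 9.81 / 1000 = 8.57394 kN/m³.
Let θ = 70.6° be the plate's angle to the horizontal; measure y along the incline from where the plane meets the free surface. Vertical depth h = y·sinθ with sinθ = 0.943223.
The centroid is at the centre, 1.55 m below the top of the plate, so y_c = 4.1 + 1.55 = 5.65 m and h_c = 5.65 × 0.943223 = 5.32921 m.
A = π(1.55)² = 7.54768 m².
Resultant F = γ·h_c·A = 8.57394 × 5.32921 × 7.54768 = 344.871 kN.
I_c = πr⁴/4 = π × 1.55⁴/4 = 4.53332 m⁴.
Centre of pressure: y_p = y_c + I_c/(y_c·A) = 5.65 + 4.53332/(5.65 × 7.54768) = 5.65 + 0.106305 = 5.75631 m along the plane.
The resultant acts 1.55 + 0.106305 = 1.65631 m (along the plate) below the hinge at the top edge, so the moment about the hinge is M = F × 1.65631 = 344.871 × 1.65631 = 571.213 kN·m.
A normal force at the bottom, 3.1 m from the hinge, must supply this moment: P = 571.213/3.1 = 184.262 kN.

P ≈ 184.3 kN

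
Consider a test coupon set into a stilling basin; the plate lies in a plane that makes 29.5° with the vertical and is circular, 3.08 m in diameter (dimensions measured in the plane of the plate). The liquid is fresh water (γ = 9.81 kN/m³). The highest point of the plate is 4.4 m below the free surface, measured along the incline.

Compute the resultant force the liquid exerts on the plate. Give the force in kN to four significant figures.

F ≈ 377.9 kN

γ = 9.81 kN/m³.
The plate makes 29.5° with the vertical, i.e. θ = 90° − 29.5° = 60.5° to the horizontal. Measuring y along the incline from the free-surface line, vertical depth h = y·sinθ with sinθ = 0.870356.
The centroid is at the centre, 1.54 m below the top of the plate, so y_c = 4.4 + 1.54 = 5.94 m and h_c = 5.94 × 0.870356 = 5.16991 m.
A = π(1.54)² = 7.4506 m².
Resultant F = γ·h_c·A = 9.81 × 5.16991 × 7.4506 = 377.871 kN.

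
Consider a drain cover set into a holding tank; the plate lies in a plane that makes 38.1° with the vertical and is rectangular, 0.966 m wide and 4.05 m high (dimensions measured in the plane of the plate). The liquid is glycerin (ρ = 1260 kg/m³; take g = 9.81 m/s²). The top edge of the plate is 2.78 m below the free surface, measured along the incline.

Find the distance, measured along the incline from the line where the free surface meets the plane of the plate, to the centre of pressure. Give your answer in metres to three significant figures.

γ = ρg = 1260 × 9.81 / 1000 = 12.3606 kN/m³.
The plate makes 38.1° with the vertical, i.e. θ = 90° − 38.1° = 51.9° to the horizontal. Measuring y along the incline from the free-surface line, vertical depth h = y·sinθ with sinθ = 0.786935.
The centroid lies 4.05/2 = 2.025 m below the top edge, so y_c = 2.78 + 2.025 = 4.805 m and h_c = 4.805 × 0.786935 = 3.78122 m.
A = 0.966 × 4.05 = 3.9123 m².
Resultant F = γ·h_c·A = 12.3606 × 3.78122 × 3.9123 = 182.854 kN.
I_c = b·h³/12 = 0.966 × 4.05³/12 = 5.34763 m⁴.
Centre of pressure: y_p = y_c + I_c/(y_c·A) = 4.805 + 5.34763/(4.805 × 3.9123) = 4.805 + 0.28447 = 5.08947 m along the plane.

y_p = 5.09 m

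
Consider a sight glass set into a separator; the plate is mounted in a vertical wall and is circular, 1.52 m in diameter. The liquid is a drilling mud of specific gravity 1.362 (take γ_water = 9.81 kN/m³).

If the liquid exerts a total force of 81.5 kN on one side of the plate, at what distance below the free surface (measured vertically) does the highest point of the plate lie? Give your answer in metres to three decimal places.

γ = 1.362 × 9.81 = 13.36122 kN/m³.
A = π(0.76)² = 1.81458 m².
From F = γ·h_c·A, the centroid depth is h_c = 81.5/(13.36122 × 1.81458) = 3.36152 m.
The centroid is at the centre, 0.76 m below the top of the plate, so the highest point sits at h_top = 3.36152 − 0.76 = 2.60152 m below the surface.

d_top ≈ 2.602 m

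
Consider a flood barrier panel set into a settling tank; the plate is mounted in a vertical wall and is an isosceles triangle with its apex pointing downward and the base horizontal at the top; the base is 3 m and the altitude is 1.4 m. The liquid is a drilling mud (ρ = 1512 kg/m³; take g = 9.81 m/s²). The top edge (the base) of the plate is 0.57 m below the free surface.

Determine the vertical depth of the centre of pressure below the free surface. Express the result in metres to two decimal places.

γ = ρg = 1512 × 9.81 / 1000 = 14.83272 kN/m³.
With the apex down, the centroid sits h/3 = 1.4/3 = 0.466667 m below the base (the top edge), so the centroid depth is h_c = 0.57 + 0.466667 = 1.03667 m.
A = ½ × 3 × 1.4 = 2.1 m².
Resultant F = γ·h_c·A = 14.83272 × 1.03667 × 2.1 = 32.2909 kN.
I_c = b·h³/36 = 3 × 1.4³/36 = 0.228667 m⁴.
Centre of pressure: y_p = y_c + I_c/(y_c·A) = 1.03667 + 0.228667/(1.03667 × 2.1) = 1.03667 + 0.105037 = 1.14171 m along the plane.

h_p = 1.14 m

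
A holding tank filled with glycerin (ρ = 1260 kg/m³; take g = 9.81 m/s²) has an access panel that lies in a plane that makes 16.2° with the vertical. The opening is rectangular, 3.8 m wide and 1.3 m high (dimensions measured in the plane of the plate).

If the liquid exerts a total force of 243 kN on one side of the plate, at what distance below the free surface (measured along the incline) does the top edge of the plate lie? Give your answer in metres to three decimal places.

y_top ≈ 3.494 m

γ = ρg = 1260 × 9.81 / 1000 = 12.3606 kN/m³.
A = 3.8 × 1.3 = 4.94 m².
From F = γ·h_c·A, the centroid depth is h_c = 243/(12.3606 × 4.94) = 3.9796 m.
The plate makes 16.2° with the vertical, i.e. θ = 90° − 16.2° = 73.8° to the horizontal. Measuring y along the incline from the free-surface line, vertical depth h = y·sinθ with sinθ = 0.960294.
Along the incline, y_c = h_c/sinθ = 3.9796/0.960294 = 4.14415 m.
The centroid lies 1.3/2 = 0.65 m below the top edge, so the top edge sits at y_top = 4.14415 − 0.65 = 3.49415 m along the incline.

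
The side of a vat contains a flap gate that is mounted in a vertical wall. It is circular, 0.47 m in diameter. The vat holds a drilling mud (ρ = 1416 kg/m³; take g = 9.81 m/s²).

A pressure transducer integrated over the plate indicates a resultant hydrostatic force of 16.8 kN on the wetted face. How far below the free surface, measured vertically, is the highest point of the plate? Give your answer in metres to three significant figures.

d_top ≈ 6.74 m

γ = ρg = 1416 × 9.81 / 1000 = 13.89096 kN/m³.
A = π(0.235)² = 0.173494 m².
From F = γ·h_c·A, the centroid depth is h_c = 16.8/(13.89096 × 0.173494) = 6.97096 m.
The centroid is at the centre, 0.235 m below the top of the plate, so the highest point sits at h_top = 6.97096 − 0.235 = 6.73596 m below the surface.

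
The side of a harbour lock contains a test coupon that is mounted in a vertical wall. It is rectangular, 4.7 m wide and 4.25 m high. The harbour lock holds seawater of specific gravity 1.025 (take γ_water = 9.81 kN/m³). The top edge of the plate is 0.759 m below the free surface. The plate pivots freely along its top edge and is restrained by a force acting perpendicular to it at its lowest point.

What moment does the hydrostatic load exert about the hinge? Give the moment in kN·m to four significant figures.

M ≈ 1533 kN·m

γ = 1.025 × 9.81 = 10.05525 kN/m³.
The centroid lies 4.25/2 = 2.125 m below the top edge, so the centroid depth is h_c = 0.759 + 2.125 = 2.884 m.
A = 4.7 × 4.25 = 19.975 m².
Resultant F = γ·h_c·A = 10.05525 × 2.884 × 19.975 = 579.262 kN.
I_c = b·h³/12 = 4.7 × 4.25³/12 = 30.0665 m⁴.
Centre of pressure: y_p = y_c + I_c/(y_c·A) = 2.884 + 30.0665/(2.884 × 19.975) = 2.884 + 0.521916 = 3.40592 m along the plane.
The resultant acts 2.125 + 0.521916 = 2.64692 m (along the plate) below the hinge at the top edge, so the moment about the hinge is M = F × 2.64692 = 579.262 × 2.64692 = 1533.26 kN·m.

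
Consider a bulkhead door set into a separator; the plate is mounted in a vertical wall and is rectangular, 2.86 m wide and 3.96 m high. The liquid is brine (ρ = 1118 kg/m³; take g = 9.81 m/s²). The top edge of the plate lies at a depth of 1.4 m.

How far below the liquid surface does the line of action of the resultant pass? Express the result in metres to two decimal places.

γ = ρg = 1118 × 9.81 / 1000 = 10.96758 kN/m³.
The centroid lies 3.96/2 = 1.98 m below the top edge, so the centroid depth is h_c = 1.4 + 1.98 = 3.38 m.
A = 2.86 × 3.96 = 11.3256 m².
Resultant F = γ·h_c·A = 10.96758 × 3.38 × 11.3256 = 419.845 kN.
I_c = b·h³/12 = 2.86 × 3.96³/12 = 14.8003 m⁴.
Centre of pressure: y_p = y_c + I_c/(y_c·A) = 3.38 + 14.8003/(3.38 × 11.3256) = 3.38 + 0.386627 = 3.76663 m along the plane.

h_p = 3.77 m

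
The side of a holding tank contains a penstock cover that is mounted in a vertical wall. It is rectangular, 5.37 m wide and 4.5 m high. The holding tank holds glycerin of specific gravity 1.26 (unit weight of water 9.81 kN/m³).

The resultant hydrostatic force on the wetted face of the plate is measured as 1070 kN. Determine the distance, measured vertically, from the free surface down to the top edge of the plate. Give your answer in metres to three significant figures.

d_top ≈ 1.33 m

γ = 1.26 × 9.81 = 12.3606 kN/m³.
A = 5.37 × 4.5 = 24.165 m².
From F = γ·h_c·A, the centroid depth is h_c = 1070/(12.3606 × 24.165) = 3.58226 m.
The centroid lies 4.5/2 = 2.25 m below the top edge, so the top edge sits at h_top = 3.58226 − 2.25 = 1.33226 m below the surface.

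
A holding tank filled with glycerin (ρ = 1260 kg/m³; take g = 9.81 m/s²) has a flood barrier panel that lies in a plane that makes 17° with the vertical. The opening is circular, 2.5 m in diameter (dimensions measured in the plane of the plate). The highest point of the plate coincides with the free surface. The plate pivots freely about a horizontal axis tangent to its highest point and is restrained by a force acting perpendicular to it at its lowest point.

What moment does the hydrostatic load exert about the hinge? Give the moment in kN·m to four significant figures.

M ≈ 113.3 kN·m

γ = ρg = 1260 × 9.81 / 1000 = 12.3606 kN/m³.
The plate makes 17° with the vertical, i.e. θ = 90° − 17° = 73° to the horizontal. Measuring y along the incline from the free-surface line, vertical depth h = y·sinθ with sinθ = 0.956305.
The centroid is at the centre, 1.25 m below the top of the plate, so y_c = 1.25 m and h_c = 1.25 × 0.956305 = 1.19538 m.
A = π(1.25)² = 4.90874 m².
Resultant F = γ·h_c·A = 12.3606 × 1.19538 × 4.90874 = 72.5296 kN.
I_c = πr⁴/4 = π × 1.25⁴/4 = 1.91748 m⁴.
Centre of pressure: y_p = y_c + I_c/(y_c·A) = 1.25 + 1.91748/(1.25 × 4.90874) = 1.25 + 0.312501 = 1.5625 m along the plane.
The resultant acts 1.25 + 0.312501 = 1.5625 m (along the plate) below the hinge at the top edge, so the moment about the hinge is M = F × 1.5625 = 72.5296 × 1.5625 = 113.328 kN·m.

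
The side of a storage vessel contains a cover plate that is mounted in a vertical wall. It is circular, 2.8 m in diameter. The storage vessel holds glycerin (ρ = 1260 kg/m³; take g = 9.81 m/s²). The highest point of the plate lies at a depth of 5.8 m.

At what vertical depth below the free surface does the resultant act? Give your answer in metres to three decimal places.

γ = ρg = 1260 × 9.81 / 1000 = 12.3606 kN/m³.
The centroid is at the centre, 1.4 m below the top of the plate, so the centroid depth is h_c = 5.8 + 1.4 = 7.2 m.
A = π(1.4)² = 6.15752 m².
Resultant F = γ·h_c·A = 12.3606 × 7.2 × 6.15752 = 547.997 kN.
I_c = πr⁴/4 = π × 1.4⁴/4 = 3.01719 m⁴.
Centre of pressure: y_p = y_c + I_c/(y_c·A) = 7.2 + 3.01719/(7.2 × 6.15752) = 7.2 + 0.0680557 = 7.26806 m along the plane.

h_p = 7.268 m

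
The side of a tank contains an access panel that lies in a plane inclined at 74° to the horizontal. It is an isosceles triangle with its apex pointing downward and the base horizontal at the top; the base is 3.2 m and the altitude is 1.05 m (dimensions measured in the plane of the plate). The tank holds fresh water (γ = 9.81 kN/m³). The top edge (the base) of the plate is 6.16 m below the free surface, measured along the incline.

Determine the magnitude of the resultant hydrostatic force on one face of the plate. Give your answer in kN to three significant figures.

F ≈ 103 kN

γ = 9.81 kN/m³.
Let θ = 74° be the plate's angle to the horizontal; measure y along the incline from where the plane meets the free surface. Vertical depth h = y·sinθ with sinθ = 0.961262.
With the apex down, the centroid sits h/3 = 1.05/3 = 0.35 m below the base (the top edge), so y_c = 6.16 + 0.35 = 6.51 m and h_c = 6.51 × 0.961262 = 6.25782 m.
A = ½ × 3.2 × 1.05 = 1.68 m².
Resultant F = γ·h_c·A = 9.81 × 6.25782 × 1.68 = 103.134 kN.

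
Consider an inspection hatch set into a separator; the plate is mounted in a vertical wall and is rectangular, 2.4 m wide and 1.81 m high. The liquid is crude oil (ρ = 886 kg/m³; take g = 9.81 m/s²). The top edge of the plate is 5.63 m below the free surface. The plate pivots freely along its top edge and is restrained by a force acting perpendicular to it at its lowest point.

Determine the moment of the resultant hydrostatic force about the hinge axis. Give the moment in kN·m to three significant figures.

γ = ρg = 886 × 9.81 / 1000 = 8.69166 kN/m³.
The centroid lies 1.81/2 = 0.905 m below the top edge, so the centroid depth is h_c = 5.63 + 0.905 = 6.535 m.
A = 2.4 × 1.81 = 4.344 m².
Resultant F = γ·h_c·A = 8.69166 × 6.535 × 4.344 = 246.739 kN.
I_c = b·h³/12 = 2.4 × 1.81³/12 = 1.18595 m⁴.
Centre of pressure: y_p = y_c + I_c/(y_c·A) = 6.535 + 1.18595/(6.535 × 4.344) = 6.535 + 0.0417764 = 6.57678 m along the plane.
The resultant acts 0.905 + 0.0417764 = 0.946776 m (along the plate) below the hinge at the top edge, so the moment about the hinge is M = F × 0.946776 = 246.739 × 0.946776 = 233.607 kN·m.

M ≈ 234 kN·m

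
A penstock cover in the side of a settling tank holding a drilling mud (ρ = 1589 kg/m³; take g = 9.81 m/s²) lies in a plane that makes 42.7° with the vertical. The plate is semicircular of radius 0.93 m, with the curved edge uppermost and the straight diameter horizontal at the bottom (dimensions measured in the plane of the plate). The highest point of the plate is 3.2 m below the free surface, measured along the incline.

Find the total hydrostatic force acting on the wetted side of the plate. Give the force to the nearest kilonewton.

γ = ρg = 1589 × 9.81 / 1000 = 15.58809 kN/m³.
The plate makes 42.7° with the vertical, i.e. θ = 90° − 42.7° = 47.3° to the horizontal. Measuring y along the incline from the free-surface line, vertical depth h = y·sinθ with sinθ = 0.734915.
The centroid lies 4r/(3π) = 0.394704 m above the diameter, so r − 4r/(3π) = 0.93 − 0.394704 = 0.535296 m below the topmost point, so y_c = 3.2 + 0.535296 = 3.7353 m and h_c = 3.7353 × 0.734915 = 2.74513 m.
A = πr²/2 = π × 0.93²/2 = 1.35858 m².
Resultant F = γ·h_c·A = 15.58809 × 2.74513 × 1.35858 = 58.1354 kN.

F ≈ 58 kN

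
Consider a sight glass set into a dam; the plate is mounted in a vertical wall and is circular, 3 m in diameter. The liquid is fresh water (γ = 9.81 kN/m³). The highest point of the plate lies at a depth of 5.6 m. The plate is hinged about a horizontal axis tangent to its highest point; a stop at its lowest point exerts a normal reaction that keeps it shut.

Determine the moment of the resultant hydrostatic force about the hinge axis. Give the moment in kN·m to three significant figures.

M ≈ 778 kN·m

γ = 9.81 kN/m³.
The centroid is at the centre, 1.5 m below the top of the plate, so the centroid depth is h_c = 5.6 + 1.5 = 7.1 m.
A = π(1.5)² = 7.06858 m².
Resultant F = γ·h_c·A = 9.81 × 7.1 × 7.06858 = 492.334 kN.
I_c = πr⁴/4 = π × 1.5⁴/4 = 3.97608 m⁴.
Centre of pressure: y_p = y_c + I_c/(y_c·A) = 7.1 + 3.97608/(7.1 × 7.06858) = 7.1 + 0.0792254 = 7.17923 m along the plane.
The resultant acts 1.5 + 0.0792254 = 1.57923 m (along the plate) below the hinge at the top edge, so the moment about the hinge is M = F × 1.57923 = 492.334 × 1.57923 = 777.509 kN·m.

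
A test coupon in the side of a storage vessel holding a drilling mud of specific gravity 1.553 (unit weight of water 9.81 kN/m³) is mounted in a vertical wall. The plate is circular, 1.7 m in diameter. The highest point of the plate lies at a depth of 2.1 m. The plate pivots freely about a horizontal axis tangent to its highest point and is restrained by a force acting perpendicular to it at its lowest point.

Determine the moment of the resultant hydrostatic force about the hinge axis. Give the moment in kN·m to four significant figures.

γ = 1.553 × 9.81 = 15.23493 kN/m³.
The centroid is at the centre, 0.85 m below the top of the plate, so the centroid depth is h_c = 2.1 + 0.85 = 2.95 m.
A = π(0.85)² = 2.2698 m².
Resultant F = γ·h_c·A = 15.23493 × 2.95 × 2.2698 = 102.012 kN.
I_c = πr⁴/4 = π × 0.85⁴/4 = 0.409983 m⁴.
Centre of pressure: y_p = y_c + I_c/(y_c·A) = 2.95 + 0.409983/(2.95 × 2.2698) = 2.95 + 0.0612289 = 3.01123 m along the plane.
The resultant acts 0.85 + 0.0612289 = 0.911229 m (along the plate) below the hinge at the top edge, so the moment about the hinge is M = F × 0.911229 = 102.012 × 0.911229 = 92.9563 kN·m.

M ≈ 92.96 kN·m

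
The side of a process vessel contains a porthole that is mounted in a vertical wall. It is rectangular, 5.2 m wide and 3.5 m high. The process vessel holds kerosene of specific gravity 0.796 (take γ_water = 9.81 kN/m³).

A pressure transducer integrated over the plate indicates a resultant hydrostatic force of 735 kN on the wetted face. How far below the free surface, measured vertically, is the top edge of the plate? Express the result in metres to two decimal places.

γ = 0.796 × 9.81 = 7.80876 kN/m³.
A = 5.2 × 3.5 = 18.2 m².
From F = γ·h_c·A, the centroid depth is h_c = 735/(7.80876 × 18.2) = 5.17171 m.
The centroid lies 3.5/2 = 1.75 m below the top edge, so the top edge sits at h_top = 5.17171 − 1.75 = 3.42171 m below the surface.

d_top ≈ 3.42 m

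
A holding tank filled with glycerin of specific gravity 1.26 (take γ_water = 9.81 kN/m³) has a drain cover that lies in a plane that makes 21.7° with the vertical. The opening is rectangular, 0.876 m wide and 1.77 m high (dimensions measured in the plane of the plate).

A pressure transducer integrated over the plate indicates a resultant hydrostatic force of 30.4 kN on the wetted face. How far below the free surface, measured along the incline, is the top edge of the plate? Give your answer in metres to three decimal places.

γ = 1.26 × 9.81 = 12.3606 kN/m³.
A = 0.876 × 1.77 = 1.55052 m².
From F = γ·h_c·A, the centroid depth is h_c = 30.4/(12.3606 × 1.55052) = 1.5862 m.
The plate makes 21.7° with the vertical, i.e. θ = 90° − 21.7° = 68.3° to the horizontal. Measuring y along the incline from the free-surface line, vertical depth h = y·sinθ with sinθ = 0.929133.
Along the incline, y_c = h_c/sinθ = 1.5862/0.929133 = 1.70718 m.
The centroid lies 1.77/2 = 0.885 m below the top edge, so the top edge sits at y_top = 1.70718 − 0.885 = 0.82218 m along the incline.

y_top ≈ 0.822 m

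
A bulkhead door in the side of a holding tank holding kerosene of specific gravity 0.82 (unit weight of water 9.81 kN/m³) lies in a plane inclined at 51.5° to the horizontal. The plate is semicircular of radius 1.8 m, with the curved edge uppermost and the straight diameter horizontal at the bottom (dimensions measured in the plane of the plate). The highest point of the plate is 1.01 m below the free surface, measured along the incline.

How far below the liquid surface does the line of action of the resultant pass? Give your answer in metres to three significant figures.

γ = 0.82 × 9.81 = 8.0442 kN/m³.
Let θ = 51.5° be the plate's angle to the horizontal; measure y along the incline from where the plane meets the free surface. Vertical depth h = y·sinθ with sinθ = 0.782608.
The centroid lies 4r/(3π) = 0.763944 m above the diameter, so r − 4r/(3π) = 1.8 − 0.763944 = 1.03606 m below the topmost point, so y_c = 1.01 + 1.03606 = 2.04606 m and h_c = 2.04606 × 0.782608 = 1.60126 m.
A = πr²/2 = π × 1.8²/2 = 5.08938 m².
Resultant F = γ·h_c·A = 8.0442 × 1.60126 × 5.08938 = 65.5556 kN.
I_c = (π/8 − 8/(9π))·r⁴ = 0.109757 × 1.8⁴ = 1.15219 m⁴.
Centre of pressure: y_p = y_c + I_c/(y_c·A) = 2.04606 + 1.15219/(2.04606 × 5.08938) = 2.04606 + 0.110647 = 2.15671 m along the plane.
Vertically, h_p = y_p·sinθ = 2.15671 × 0.782608 = 1.68786 m.

h_p = 1.69 m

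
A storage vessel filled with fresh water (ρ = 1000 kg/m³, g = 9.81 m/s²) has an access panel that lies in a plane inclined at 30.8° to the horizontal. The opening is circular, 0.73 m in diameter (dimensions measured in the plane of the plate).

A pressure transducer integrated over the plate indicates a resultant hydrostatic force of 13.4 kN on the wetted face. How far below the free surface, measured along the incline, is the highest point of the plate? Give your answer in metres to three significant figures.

y_top ≈ 6.01 m

γ = ρg = 1000 × 9.81 = 9810 N/m³ = 9.81 kN/m³.
A = π(0.365)² = 0.418539 m².
From F = γ·h_c·A, the centroid depth is h_c = 13.4/(9.81 × 0.418539) = 3.26362 m.
Let θ = 30.8° be the plate's angle to the horizontal; measure y along the incline from where the plane meets the free surface. Vertical depth h = y·sinθ with sinθ = 0.512043.
Along the incline, y_c = h_c/sinθ = 3.26362/0.512043 = 6.37372 m.
The centroid is at the centre, 0.365 m below the top of the plate, so the highest point sits at y_top = 6.37372 − 0.365 = 6.00872 m along the incline.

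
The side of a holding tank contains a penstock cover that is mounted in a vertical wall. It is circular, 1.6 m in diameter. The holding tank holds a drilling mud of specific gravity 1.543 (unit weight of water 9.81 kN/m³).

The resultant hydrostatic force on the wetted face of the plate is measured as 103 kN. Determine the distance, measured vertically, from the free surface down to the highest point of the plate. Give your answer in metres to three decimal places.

γ = 1.543 × 9.81 = 15.13683 kN/m³.
A = π(0.8)² = 2.01062 m².
From F = γ·h_c·A, the centroid depth is h_c = 103/(15.13683 × 2.01062) = 3.38433 m.
The centroid is at the centre, 0.8 m below the top of the plate, so the highest point sits at h_top = 3.38433 − 0.8 = 2.58433 m below the surface.

d_top ≈ 2.584 m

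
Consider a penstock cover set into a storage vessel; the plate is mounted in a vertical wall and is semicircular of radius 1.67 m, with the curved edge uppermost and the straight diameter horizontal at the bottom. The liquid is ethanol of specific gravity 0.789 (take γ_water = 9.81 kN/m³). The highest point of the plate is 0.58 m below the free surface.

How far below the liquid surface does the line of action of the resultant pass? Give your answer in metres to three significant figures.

h_p = 1.67 m

γ = 0.789 × 9.81 = 7.74009 kN/m³.
The centroid lies 4r/(3π) = 0.70877 m above the diameter, so r − 4r/(3π) = 1.67 − 0.70877 = 0.96123 m below the topmost point, so the centroid depth is h_c = 0.58 + 0.96123 = 1.54123 m.
A = πr²/2 = π × 1.67²/2 = 4.38079 m².
Resultant F = γ·h_c·A = 7.74009 × 1.54123 × 4.38079 = 52.2596 kN.
I_c = (π/8 − 8/(9π))·r⁴ = 0.109757 × 1.67⁴ = 0.853686 m⁴.
Centre of pressure: y_p = y_c + I_c/(y_c·A) = 1.54123 + 0.853686/(1.54123 × 4.38079) = 1.54123 + 0.126438 = 1.66767 m along the plane.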